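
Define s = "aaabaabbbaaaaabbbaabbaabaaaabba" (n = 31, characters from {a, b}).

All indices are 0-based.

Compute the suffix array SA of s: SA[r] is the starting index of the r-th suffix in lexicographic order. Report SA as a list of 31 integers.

rank | idx | suffix
   0 |  30 | a
   1 |   9 | aaaaabbbaabbaabaaaabba
   2 |  24 | aaaabba
   3 |  10 | aaaabbbaabbaabaaaabba
   4 |   0 | aaabaabbbaaaaabbbaabbaabaaaabba
   5 |  25 | aaabba
   6 |  11 | aaabbbaabbaabaaaabba
   7 |  21 | aabaaaabba
   8 |   1 | aabaabbbaaaaabbbaabbaabaaaabba
   9 |  26 | aabba
  10 |  17 | aabbaabaaaabba
  11 |   4 | aabbbaaaaabbbaabbaabaaaabba
  12 |  12 | aabbbaabbaabaaaabba
  13 |  22 | abaaaabba
  14 |   2 | abaabbbaaaaabbbaabbaabaaaabba
  15 |  27 | abba
  16 |  18 | abbaabaaaabba
  17 |   5 | abbbaaaaabbbaabbaabaaaabba
  18 |  13 | abbbaabbaabaaaabba
  19 |  29 | ba
  20 |   8 | baaaaabbbaabbaabaaaabba
  21 |  23 | baaaabba
  22 |  20 | baabaaaabba
  23 |  16 | baabbaabaaaabba
  24 |   3 | baabbbaaaaabbbaabbaabaaaabba
  25 |  28 | bba
  26 |   7 | bbaaaaabbbaabbaabaaaabba
  27 |  19 | bbaabaaaabba
  28 |  15 | bbaabbaabaaaabba
  29 |   6 | bbbaaaaabbbaabbaabaaaabba
  30 |  14 | bbbaabbaabaaaabba

[30, 9, 24, 10, 0, 25, 11, 21, 1, 26, 17, 4, 12, 22, 2, 27, 18, 5, 13, 29, 8, 23, 20, 16, 3, 28, 7, 19, 15, 6, 14]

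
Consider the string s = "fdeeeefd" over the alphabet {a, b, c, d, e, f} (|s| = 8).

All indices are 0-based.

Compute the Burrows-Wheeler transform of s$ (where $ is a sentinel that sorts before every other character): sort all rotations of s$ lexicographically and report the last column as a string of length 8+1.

dffdeeee$

rank  rotation   last
    0  $fdeeeefd  d
    1  d$fdeeeef  f
    2  deeeefd$f  f
    3  eeeefd$fd  d
    4  eeefd$fde  e
    5  eefd$fdee  e
    6  efd$fdeee  e
    7  fd$fdeeee  e
    8  fdeeeefd$  $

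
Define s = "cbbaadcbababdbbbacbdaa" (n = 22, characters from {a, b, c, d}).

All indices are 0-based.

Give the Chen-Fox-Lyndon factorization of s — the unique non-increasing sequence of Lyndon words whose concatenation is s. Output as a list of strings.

["c", "b", "b", "aadcbababdbbbacbd", "a", "a"]

emit factor 1: 'c' (i=0, period=1)
emit factor 2: 'b' (i=1, period=1)
emit factor 3: 'b' (i=2, period=1)
emit factor 4: 'aadcbababdbbbacbd' (i=3, period=17)
emit factor 5: 'a' (i=20, period=1)
emit factor 6: 'a' (i=21, period=1)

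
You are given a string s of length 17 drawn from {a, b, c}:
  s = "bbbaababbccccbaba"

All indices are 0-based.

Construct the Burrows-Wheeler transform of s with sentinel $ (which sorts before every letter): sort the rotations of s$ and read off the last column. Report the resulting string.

abbbababcab$abcccb

rank  rotation            last
    0  $bbbaababbccccbaba  a
    1  a$bbbaababbccccbab  b
    2  aababbccccbaba$bbb  b
    3  aba$bbbaababbccccb  b
    4  ababbccccbaba$bbba  a
    5  abbccccbaba$bbbaab  b
    6  ba$bbbaababbccccba  a
    7  baababbccccbaba$bb  b
    8  baba$bbbaababbcccc  c
    9  babbccccbaba$bbbaa  a
   10  bbaababbccccbaba$b  b
   11  bbbaababbccccbaba$  $
   12  bbccccbaba$bbbaaba  a
   13  bccccbaba$bbbaabab  b
   14  cbaba$bbbaababbccc  c
   15  ccbaba$bbbaababbcc  c
   16  cccbaba$bbbaababbc  c
   17  ccccbaba$bbbaababb  b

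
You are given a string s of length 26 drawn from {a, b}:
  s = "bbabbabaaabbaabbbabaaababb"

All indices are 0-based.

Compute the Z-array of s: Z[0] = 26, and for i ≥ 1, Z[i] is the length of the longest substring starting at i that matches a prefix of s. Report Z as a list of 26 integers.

[26, 1, 0, 4, 1, 0, 1, 0, 0, 0, 3, 1, 0, 0, 2, 4, 1, 0, 1, 0, 0, 0, 1, 0, 2, 1]

Z[0]=26
i=1: outside box; Z[1]=1 scan→box=[1,2)
i=2: outside box; Z[2]=0
i=3: outside box; Z[3]=4 scan→box=[3,7)
i=4: min(r-i=3, Z[1]=1)=1; Z[4]=1
i=5: min(r-i=2, Z[2]=0)=0; Z[5]=0
i=6: min(r-i=1, Z[3]=4)=1; Z[6]=1
i=7: outside box; Z[7]=0
i=8: outside box; Z[8]=0
i=9: outside box; Z[9]=0
i=10: outside box; Z[10]=3 scan→box=[10,13)
i=11: min(r-i=2, Z[1]=1)=1; Z[11]=1
i=12: min(r-i=1, Z[2]=0)=0; Z[12]=0
i=13: outside box; Z[13]=0
i=14: outside box; Z[14]=2 scan→box=[14,16)
i=15: min(r-i=1, Z[1]=1)=1; Z[15]=4 scan→box=[15,19)
i=16: min(r-i=3, Z[1]=1)=1; Z[16]=1
i=17: min(r-i=2, Z[2]=0)=0; Z[17]=0
i=18: min(r-i=1, Z[3]=4)=1; Z[18]=1
i=19: outside box; Z[19]=0
i=20: outside box; Z[20]=0
i=21: outside box; Z[21]=0
i=22: outside box; Z[22]=1 scan→box=[22,23)
i=23: outside box; Z[23]=0
i=24: outside box; Z[24]=2 scan→box=[24,26)
i=25: min(r-i=1, Z[1]=1)=1; Z[25]=1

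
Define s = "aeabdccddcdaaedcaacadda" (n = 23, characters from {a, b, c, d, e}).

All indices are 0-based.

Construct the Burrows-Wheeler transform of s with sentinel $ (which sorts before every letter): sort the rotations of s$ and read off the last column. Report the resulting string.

adcdeac$aadaddcdcebdacaa

rank  rotation                  last
    0  $aeabdccddcdaaedcaacadda  a
    1  a$aeabdccddcdaaedcaacadd  d
    2  aacadda$aeabdccddcdaaedc  c
    3  aaedcaacadda$aeabdccddcd  d
    4  abdccddcdaaedcaacadda$ae  e
    5  acadda$aeabdccddcdaaedca  a
    6  adda$aeabdccddcdaaedcaac  c
    7  aeabdccddcdaaedcaacadda$  $
    8  aedcaacadda$aeabdccddcda  a
    9  bdccddcdaaedcaacadda$aea  a
   10  caacadda$aeabdccddcdaaed  d
   11  cadda$aeabdccddcdaaedcaa  a
   12  ccddcdaaedcaacadda$aeabd  d
   13  cdaaedcaacadda$aeabdccdd  d
   14  cddcdaaedcaacadda$aeabdc  c
   15  da$aeabdccddcdaaedcaacad  d
   16  daaedcaacadda$aeabdccddc  c
   17  dcaacadda$aeabdccddcdaae  e
   18  dccddcdaaedcaacadda$aeab  b
   19  dcdaaedcaacadda$aeabdccd  d
   20  dda$aeabdccddcdaaedcaaca  a
   21  ddcdaaedcaacadda$aeabdcc  c
   22  eabdccddcdaaedcaacadda$a  a
   23  edcaacadda$aeabdccddcdaa  a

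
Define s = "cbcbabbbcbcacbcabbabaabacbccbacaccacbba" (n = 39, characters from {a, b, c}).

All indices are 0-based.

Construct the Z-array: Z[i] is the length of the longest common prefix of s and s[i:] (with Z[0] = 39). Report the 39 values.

Z[0]=39
i=1: outside box; Z[1]=0
i=2: outside box; Z[2]=2 extend→box=[2,4)
i=3: min(r-i=1, Z[1]=0)=0; Z[3]=0
i=4: outside box; Z[4]=0
i=5: outside box; Z[5]=0
i=6: outside box; Z[6]=0
i=7: outside box; Z[7]=0
i=8: outside box; Z[8]=3 extend→box=[8,11)
i=9: min(r-i=2, Z[1]=0)=0; Z[9]=0
i=10: min(r-i=1, Z[2]=2)=1; Z[10]=1
i=11: outside box; Z[11]=0
i=12: outside box; Z[12]=3 extend→box=[12,15)
i=13: min(r-i=2, Z[1]=0)=0; Z[13]=0
i=14: min(r-i=1, Z[2]=2)=1; Z[14]=1
i=15: outside box; Z[15]=0
i=16: outside box; Z[16]=0
i=17: outside box; Z[17]=0
i=18: outside box; Z[18]=0
i=19: outside box; Z[19]=0
i=20: outside box; Z[20]=0
i=21: outside box; Z[21]=0
i=22: outside box; Z[22]=0
i=23: outside box; Z[23]=0
i=24: outside box; Z[24]=3 extend→box=[24,27)
i=25: min(r-i=2, Z[1]=0)=0; Z[25]=0
i=26: min(r-i=1, Z[2]=2)=1; Z[26]=1
i=27: outside box; Z[27]=2 extend→box=[27,29)
i=28: min(r-i=1, Z[1]=0)=0; Z[28]=0
i=29: outside box; Z[29]=0
i=30: outside box; Z[30]=1 extend→box=[30,31)
i=31: outside box; Z[31]=0
i=32: outside box; Z[32]=1 extend→box=[32,33)
i=33: outside box; Z[33]=1 extend→box=[33,34)
i=34: outside box; Z[34]=0
i=35: outside box; Z[35]=2 extend→box=[35,37)
i=36: min(r-i=1, Z[1]=0)=0; Z[36]=0
i=37: outside box; Z[37]=0
i=38: outside box; Z[38]=0

[39, 0, 2, 0, 0, 0, 0, 0, 3, 0, 1, 0, 3, 0, 1, 0, 0, 0, 0, 0, 0, 0, 0, 0, 3, 0, 1, 2, 0, 0, 1, 0, 1, 1, 0, 2, 0, 0, 0]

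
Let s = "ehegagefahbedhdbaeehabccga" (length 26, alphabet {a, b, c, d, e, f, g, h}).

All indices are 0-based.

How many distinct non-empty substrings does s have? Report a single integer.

331

rank→(start, suffix):
  0 → (25, 'a')
  1 → (20, 'abccga')
  2 → (16, 'aeehabccga')
  3 → (4, 'agefahbedhdbaeehabccga')
  4 → (8, 'ahbedhdbaeehabccga')
  5 → (15, 'baeehabccga')
  6 → (21, 'bccga')
  7 → (10, 'bedhdbaeehabccga')
  8 → (22, 'ccga')
  9 → (23, 'cga')
  10 → (14, 'dbaeehabccga')
  11 → (12, 'dhdbaeehabccga')
  12 → (11, 'edhdbaeehabccga')
  13 → (17, 'eehabccga')
  14 → (6, 'efahbedhdbaeehabccga')
  15 → (2, 'egagefahbedhdbaeehabccga')
  16 → (18, 'ehabccga')
  17 → (0, 'ehegagefahbedhdbaeehabccga')
  18 → (7, 'fahbedhdbaeehabccga')
  19 → (24, 'ga')
  20 → (3, 'gagefahbedhdbaeehabccga')
  21 → (5, 'gefahbedhdbaeehabccga')
  22 → (19, 'habccga')
  23 → (9, 'hbedhdbaeehabccga')
  24 → (13, 'hdbaeehabccga')
  25 → (1, 'hegagefahbedhdbaeehabccga')

SA = [25, 20, 16, 4, 8, 15, 21, 10, 22, 23, 14, 12, 11, 17, 6, 2, 18, 0, 7, 24, 3, 5, 19, 9, 13, 1]
[i] adj suffixes → lcp
  [1] 25/20 → 1 ('a')
  [2] 20/16 → 1 ('a')
  [3] 16/4 → 1 ('a')
  [4] 4/8 → 1 ('a')
  [5] 8/15 → 0 ('')
  [6] 15/21 → 1 ('b')
  [7] 21/10 → 1 ('b')
  [8] 10/22 → 0 ('')
  [9] 22/23 → 1 ('c')
  [10] 23/14 → 0 ('')
  [11] 14/12 → 1 ('d')
  [12] 12/11 → 0 ('')
  [13] 11/17 → 1 ('e')
  [14] 17/6 → 1 ('e')
  [15] 6/2 → 1 ('e')
  [16] 2/18 → 1 ('e')
  [17] 18/0 → 2 ('eh')
  [18] 0/7 → 0 ('')
  [19] 7/24 → 0 ('')
  [20] 24/3 → 2 ('ga')
  [21] 3/5 → 1 ('g')
  [22] 5/19 → 0 ('')
  [23] 19/9 → 1 ('h')
  [24] 9/13 → 1 ('h')
  [25] 13/1 → 1 ('h')

n(n+1)/2 = 26·27/2 = 351
Σ LCP = 0 + 1 + 1 + 1 + 1 + 0 + 1 + 1 + 0 + 1 + 0 + 1 + 0 + 1 + 1 + 1 + 1 + 2 + 0 + 0 + 2 + 1 + 0 + 1 + 1 + 1 = 20
distinct = 351 − 20 = 331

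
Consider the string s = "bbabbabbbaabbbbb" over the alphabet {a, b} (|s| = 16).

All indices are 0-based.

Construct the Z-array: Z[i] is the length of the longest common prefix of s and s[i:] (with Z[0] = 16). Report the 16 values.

Z[0]=16
i=1: outside box; Z[1]=1 grow→box=[1,2)
i=2: outside box; Z[2]=0
i=3: outside box; Z[3]=5 grow→box=[3,8)
i=4: min(r-i=4, Z[1]=1)=1; Z[4]=1
i=5: min(r-i=3, Z[2]=0)=0; Z[5]=0
i=6: min(r-i=2, Z[3]=5)=2; Z[6]=2
i=7: min(r-i=1, Z[4]=1)=1; Z[7]=3 grow→box=[7,10)
i=8: min(r-i=2, Z[1]=1)=1; Z[8]=1
i=9: min(r-i=1, Z[2]=0)=0; Z[9]=0
i=10: outside box; Z[10]=0
i=11: outside box; Z[11]=2 grow→box=[11,13)
i=12: min(r-i=1, Z[1]=1)=1; Z[12]=2 grow→box=[12,14)
i=13: min(r-i=1, Z[1]=1)=1; Z[13]=2 grow→box=[13,15)
i=14: min(r-i=1, Z[1]=1)=1; Z[14]=2 grow→box=[14,16)
i=15: min(r-i=1, Z[1]=1)=1; Z[15]=1

[16, 1, 0, 5, 1, 0, 2, 3, 1, 0, 0, 2, 2, 2, 2, 1]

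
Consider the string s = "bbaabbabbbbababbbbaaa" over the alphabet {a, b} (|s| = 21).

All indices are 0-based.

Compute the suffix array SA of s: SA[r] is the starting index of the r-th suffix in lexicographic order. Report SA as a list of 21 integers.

[20, 19, 18, 2, 11, 3, 13, 6, 17, 1, 10, 12, 5, 16, 0, 9, 4, 15, 8, 14, 7]

sorted suffixes:
  #0 SA[0]=20  'a'
  #1 SA[1]=19  'aa'
  #2 SA[2]=18  'aaa'
  #3 SA[3]=2  'aabbabbbbababbbbaaa'
  #4 SA[4]=11  'ababbbbaaa'
  #5 SA[5]=3  'abbabbbbababbbbaaa'
  #6 SA[6]=13  'abbbbaaa'
  #7 SA[7]=6  'abbbbababbbbaaa'
  #8 SA[8]=17  'baaa'
  #9 SA[9]=1  'baabbabbbbababbbbaaa'
  #10 SA[10]=10  'bababbbbaaa'
  #11 SA[11]=12  'babbbbaaa'
  #12 SA[12]=5  'babbbbababbbbaaa'
  #13 SA[13]=16  'bbaaa'
  #14 SA[14]=0  'bbaabbabbbbababbbbaaa'
  #15 SA[15]=9  'bbababbbbaaa'
  #16 SA[16]=4  'bbabbbbababbbbaaa'
  #17 SA[17]=15  'bbbaaa'
  #18 SA[18]=8  'bbbababbbbaaa'
  #19 SA[19]=14  'bbbbaaa'
  #20 SA[20]=7  'bbbbababbbbaaa'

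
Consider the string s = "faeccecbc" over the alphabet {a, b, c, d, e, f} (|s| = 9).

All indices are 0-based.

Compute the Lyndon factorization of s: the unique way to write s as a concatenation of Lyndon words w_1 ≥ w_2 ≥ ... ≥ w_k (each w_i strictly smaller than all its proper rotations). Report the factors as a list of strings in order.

["f", "aeccecbc"]

emit factor 1: 'f' (i=0, period=1)
emit factor 2: 'aeccecbc' (i=1, period=8)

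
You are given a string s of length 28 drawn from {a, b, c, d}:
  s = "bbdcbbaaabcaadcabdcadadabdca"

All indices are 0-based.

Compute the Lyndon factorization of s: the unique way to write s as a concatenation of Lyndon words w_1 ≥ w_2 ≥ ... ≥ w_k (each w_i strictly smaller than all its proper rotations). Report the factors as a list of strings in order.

emit factor 1: 'bbdc' (i=0, period=4)
emit factor 2: 'b' (i=4, period=1)
emit factor 3: 'b' (i=5, period=1)
emit factor 4: 'aaabcaadcabdcadadabdc' (i=6, period=21)
emit factor 5: 'a' (i=27, period=1)

["bbdc", "b", "b", "aaabcaadcabdcadadabdc", "a"]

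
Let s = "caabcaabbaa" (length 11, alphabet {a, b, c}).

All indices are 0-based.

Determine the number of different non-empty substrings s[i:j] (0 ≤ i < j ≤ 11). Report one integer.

rank | idx | suffix
   0 |  10 | a
   1 |   9 | aa
   2 |   5 | aabbaa
   3 |   1 | aabcaabbaa
   4 |   6 | abbaa
   5 |   2 | abcaabbaa
   6 |   8 | baa
   7 |   7 | bbaa
   8 |   3 | bcaabbaa
   9 |   4 | caabbaa
  10 |   0 | caabcaabbaa

SA = [10, 9, 5, 1, 6, 2, 8, 7, 3, 4, 0]
i: (SA[i-1],SA[i]) lcp shared
  1: (10,9) 1 'a'
  2: (9,5) 2 'aa'
  3: (5,1) 3 'aab'
  4: (1,6) 1 'a'
  5: (6,2) 2 'ab'
  6: (2,8) 0 ''
  7: (8,7) 1 'b'
  8: (7,3) 1 'b'
  9: (3,4) 0 ''
  10: (4,0) 4 'caab'

n(n+1)/2 = 11·12/2 = 66
Σ LCP = 0 + 1 + 2 + 3 + 1 + 2 + 0 + 1 + 1 + 0 + 4 = 15
distinct = 66 − 15 = 51

51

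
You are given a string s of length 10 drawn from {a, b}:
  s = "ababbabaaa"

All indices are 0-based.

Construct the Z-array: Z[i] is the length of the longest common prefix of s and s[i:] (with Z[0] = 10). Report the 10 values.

Z[0]=10
i=1: outside box; Z[1]=0
i=2: outside box; Z[2]=2 grow→box=[2,4)
i=3: min(r-i=1, Z[1]=0)=0; Z[3]=0
i=4: outside box; Z[4]=0
i=5: outside box; Z[5]=3 grow→box=[5,8)
i=6: min(r-i=2, Z[1]=0)=0; Z[6]=0
i=7: min(r-i=1, Z[2]=2)=1; Z[7]=1
i=8: outside box; Z[8]=1 grow→box=[8,9)
i=9: outside box; Z[9]=1 grow→box=[9,10)

[10, 0, 2, 0, 0, 3, 0, 1, 1, 1]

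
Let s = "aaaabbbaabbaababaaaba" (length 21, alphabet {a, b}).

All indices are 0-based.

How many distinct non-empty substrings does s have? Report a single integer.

179

rank | idx | suffix
   0 |  20 | a
   1 |   0 | aaaabbbaabbaababaaaba
   2 |  16 | aaaba
   3 |   1 | aaabbbaabbaababaaaba
   4 |  17 | aaba
   5 |  11 | aababaaaba
   6 |   7 | aabbaababaaaba
   7 |   2 | aabbbaabbaababaaaba
   8 |  18 | aba
   9 |  14 | abaaaba
  10 |  12 | ababaaaba
  11 |   8 | abbaababaaaba
  12 |   3 | abbbaabbaababaaaba
  13 |  19 | ba
  14 |  15 | baaaba
  15 |  10 | baababaaaba
  16 |   6 | baabbaababaaaba
  17 |  13 | babaaaba
  18 |   9 | bbaababaaaba
  19 |   5 | bbaabbaababaaaba
  20 |   4 | bbbaabbaababaaaba

SA = [20, 0, 16, 1, 17, 11, 7, 2, 18, 14, 12, 8, 3, 19, 15, 10, 6, 13, 9, 5, 4]
[i] adj suffixes → lcp
  [1] 20/0 → 1 ('a')
  [2] 0/16 → 3 ('aaa')
  [3] 16/1 → 4 ('aaab')
  [4] 1/17 → 2 ('aa')
  [5] 17/11 → 4 ('aaba')
  [6] 11/7 → 3 ('aab')
  [7] 7/2 → 4 ('aabb')
  [8] 2/18 → 1 ('a')
  [9] 18/14 → 3 ('aba')
  [10] 14/12 → 3 ('aba')
  [11] 12/8 → 2 ('ab')
  [12] 8/3 → 3 ('abb')
  [13] 3/19 → 0 ('')
  [14] 19/15 → 2 ('ba')
  [15] 15/10 → 3 ('baa')
  [16] 10/6 → 4 ('baab')
  [17] 6/13 → 2 ('ba')
  [18] 13/9 → 1 ('b')
  [19] 9/5 → 5 ('bbaab')
  [20] 5/4 → 2 ('bb')

n(n+1)/2 = 21·22/2 = 231
Σ LCP = 0 + 1 + 3 + 4 + 2 + 4 + 3 + 4 + 1 + 3 + 3 + 2 + 3 + 0 + 2 + 3 + 4 + 2 + 1 + 5 + 2 = 52
distinct = 231 − 52 = 179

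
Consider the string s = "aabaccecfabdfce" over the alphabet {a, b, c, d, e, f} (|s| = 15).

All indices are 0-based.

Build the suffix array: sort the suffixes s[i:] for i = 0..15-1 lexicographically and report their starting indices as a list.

sorted suffixes:
  #0 SA[0]=0  'aabaccecfabdfce'
  #1 SA[1]=1  'abaccecfabdfce'
  #2 SA[2]=9  'abdfce'
  #3 SA[3]=3  'accecfabdfce'
  #4 SA[4]=2  'baccecfabdfce'
  #5 SA[5]=10  'bdfce'
  #6 SA[6]=4  'ccecfabdfce'
  #7 SA[7]=13  'ce'
  #8 SA[8]=5  'cecfabdfce'
  #9 SA[9]=7  'cfabdfce'
  #10 SA[10]=11  'dfce'
  #11 SA[11]=14  'e'
  #12 SA[12]=6  'ecfabdfce'
  #13 SA[13]=8  'fabdfce'
  #14 SA[14]=12  'fce'

[0, 1, 9, 3, 2, 10, 4, 13, 5, 7, 11, 14, 6, 8, 12]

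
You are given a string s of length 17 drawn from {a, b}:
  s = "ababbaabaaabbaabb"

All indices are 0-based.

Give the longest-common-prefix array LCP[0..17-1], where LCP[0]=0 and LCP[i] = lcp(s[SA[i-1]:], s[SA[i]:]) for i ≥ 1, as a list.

[0, 2, 3, 4, 1, 3, 2, 3, 6, 0, 1, 3, 4, 2, 1, 2, 5]

rank→(start, suffix):
  0 → (8, 'aaabbaabb')
  1 → (5, 'aabaaabbaabb')
  2 → (13, 'aabb')
  3 → (9, 'aabbaabb')
  4 → (6, 'abaaabbaabb')
  5 → (0, 'ababbaabaaabbaabb')
  6 → (14, 'abb')
  7 → (2, 'abbaabaaabbaabb')
  8 → (10, 'abbaabb')
  9 → (16, 'b')
  10 → (7, 'baaabbaabb')
  11 → (4, 'baabaaabbaabb')
  12 → (12, 'baabb')
  13 → (1, 'babbaabaaabbaabb')
  14 → (15, 'bb')
  15 → (3, 'bbaabaaabbaabb')
  16 → (11, 'bbaabb')

SA = [8, 5, 13, 9, 6, 0, 14, 2, 10, 16, 7, 4, 12, 1, 15, 3, 11]
rank  pair      lcp
   1  s[8:],s[5:]  2  'aa'
   2  s[5:],s[13:]  3  'aab'
   3  s[13:],s[9:]  4  'aabb'
   4  s[9:],s[6:]  1  'a'
   5  s[6:],s[0:]  3  'aba'
   6  s[0:],s[14:]  2  'ab'
   7  s[14:],s[2:]  3  'abb'
   8  s[2:],s[10:]  6  'abbaab'
   9  s[10:],s[16:]  0  ''
  10  s[16:],s[7:]  1  'b'
  11  s[7:],s[4:]  3  'baa'
  12  s[4:],s[12:]  4  'baab'
  13  s[12:],s[1:]  2  'ba'
  14  s[1:],s[15:]  1  'b'
  15  s[15:],s[3:]  2  'bb'
  16  s[3:],s[11:]  5  'bbaab'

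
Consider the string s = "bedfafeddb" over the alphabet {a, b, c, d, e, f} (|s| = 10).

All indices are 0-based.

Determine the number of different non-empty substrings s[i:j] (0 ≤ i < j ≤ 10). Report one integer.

rank→(start, suffix):
  0 → (4, 'afeddb')
  1 → (9, 'b')
  2 → (0, 'bedfafeddb')
  3 → (8, 'db')
  4 → (7, 'ddb')
  5 → (2, 'dfafeddb')
  6 → (6, 'eddb')
  7 → (1, 'edfafeddb')
  8 → (3, 'fafeddb')
  9 → (5, 'feddb')

SA = [4, 9, 0, 8, 7, 2, 6, 1, 3, 5]
[i] adj suffixes → lcp
  [1] 4/9 → 0 ('')
  [2] 9/0 → 1 ('b')
  [3] 0/8 → 0 ('')
  [4] 8/7 → 1 ('d')
  [5] 7/2 → 1 ('d')
  [6] 2/6 → 0 ('')
  [7] 6/1 → 2 ('ed')
  [8] 1/3 → 0 ('')
  [9] 3/5 → 1 ('f')

n(n+1)/2 = 10·11/2 = 55
Σ LCP = 0 + 0 + 1 + 0 + 1 + 1 + 0 + 2 + 0 + 1 = 6
distinct = 55 − 6 = 49

49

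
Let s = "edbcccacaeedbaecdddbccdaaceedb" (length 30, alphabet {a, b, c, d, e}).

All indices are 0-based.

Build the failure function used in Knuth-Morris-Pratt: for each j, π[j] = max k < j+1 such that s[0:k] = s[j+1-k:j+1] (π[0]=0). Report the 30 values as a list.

π[0] = 0
j=1 s[j]='d': π[1]=0 (border '')
j=2 s[j]='b': π[2]=0 (border '')
j=3 s[j]='c': π[3]=0 (border '')
j=4 s[j]='c': π[4]=0 (border '')
j=5 s[j]='c': π[5]=0 (border '')
j=6 s[j]='a': π[6]=0 (border '')
j=7 s[j]='c': π[7]=0 (border '')
j=8 s[j]='a': π[8]=0 (border '')
j=9 s[j]='e': π[9]=1 (border 'e')
j=10 s[j]='e': k: 1→0; π[10]=1 (border 'e')
j=11 s[j]='d': π[11]=2 (border 'ed')
j=12 s[j]='b': π[12]=3 (border 'edb')
j=13 s[j]='a': k: 3→0; π[13]=0 (border '')
j=14 s[j]='e': π[14]=1 (border 'e')
j=15 s[j]='c': k: 1→0; π[15]=0 (border '')
j=16 s[j]='d': π[16]=0 (border '')
j=17 s[j]='d': π[17]=0 (border '')
j=18 s[j]='d': π[18]=0 (border '')
j=19 s[j]='b': π[19]=0 (border '')
j=20 s[j]='c': π[20]=0 (border '')
j=21 s[j]='c': π[21]=0 (border '')
j=22 s[j]='d': π[22]=0 (border '')
j=23 s[j]='a': π[23]=0 (border '')
j=24 s[j]='a': π[24]=0 (border '')
j=25 s[j]='c': π[25]=0 (border '')
j=26 s[j]='e': π[26]=1 (border 'e')
j=27 s[j]='e': k: 1→0; π[27]=1 (border 'e')
j=28 s[j]='d': π[28]=2 (border 'ed')
j=29 s[j]='b': π[29]=3 (border 'edb')

[0, 0, 0, 0, 0, 0, 0, 0, 0, 1, 1, 2, 3, 0, 1, 0, 0, 0, 0, 0, 0, 0, 0, 0, 0, 0, 1, 1, 2, 3]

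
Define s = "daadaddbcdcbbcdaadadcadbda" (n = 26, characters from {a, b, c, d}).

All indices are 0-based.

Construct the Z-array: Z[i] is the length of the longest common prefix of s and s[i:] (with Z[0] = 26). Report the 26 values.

Z[0]=26
i=1: fresh scan; Z[1]=0
i=2: fresh scan; Z[2]=0
i=3: fresh scan; Z[3]=2 extend→box=[3,5)
i=4: min(r-i=1, Z[1]=0)=0; Z[4]=0
i=5: fresh scan; Z[5]=1 extend→box=[5,6)
i=6: fresh scan; Z[6]=1 extend→box=[6,7)
i=7: fresh scan; Z[7]=0
i=8: fresh scan; Z[8]=0
i=9: fresh scan; Z[9]=1 extend→box=[9,10)
i=10: fresh scan; Z[10]=0
i=11: fresh scan; Z[11]=0
i=12: fresh scan; Z[12]=0
i=13: fresh scan; Z[13]=0
i=14: fresh scan; Z[14]=6 extend→box=[14,20)
i=15: min(r-i=5, Z[1]=0)=0; Z[15]=0
i=16: min(r-i=4, Z[2]=0)=0; Z[16]=0
i=17: min(r-i=3, Z[3]=2)=2; Z[17]=2
i=18: min(r-i=2, Z[4]=0)=0; Z[18]=0
i=19: min(r-i=1, Z[5]=1)=1; Z[19]=1
i=20: fresh scan; Z[20]=0
i=21: fresh scan; Z[21]=0
i=22: fresh scan; Z[22]=1 extend→box=[22,23)
i=23: fresh scan; Z[23]=0
i=24: fresh scan; Z[24]=2 extend→box=[24,26)
i=25: min(r-i=1, Z[1]=0)=0; Z[25]=0

[26, 0, 0, 2, 0, 1, 1, 0, 0, 1, 0, 0, 0, 0, 6, 0, 0, 2, 0, 1, 0, 0, 1, 0, 2, 0]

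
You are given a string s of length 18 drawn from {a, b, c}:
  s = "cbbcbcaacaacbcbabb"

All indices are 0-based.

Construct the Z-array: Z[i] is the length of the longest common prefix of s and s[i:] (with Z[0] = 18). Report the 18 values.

Z[0]=18
i=1: fresh scan; Z[1]=0
i=2: fresh scan; Z[2]=0
i=3: fresh scan; Z[3]=2 extend→box=[3,5)
i=4: min(r-i=1, Z[1]=0)=0; Z[4]=0
i=5: fresh scan; Z[5]=1 extend→box=[5,6)
i=6: fresh scan; Z[6]=0
i=7: fresh scan; Z[7]=0
i=8: fresh scan; Z[8]=1 extend→box=[8,9)
i=9: fresh scan; Z[9]=0
i=10: fresh scan; Z[10]=0
i=11: fresh scan; Z[11]=2 extend→box=[11,13)
i=12: min(r-i=1, Z[1]=0)=0; Z[12]=0
i=13: fresh scan; Z[13]=2 extend→box=[13,15)
i=14: min(r-i=1, Z[1]=0)=0; Z[14]=0
i=15: fresh scan; Z[15]=0
i=16: fresh scan; Z[16]=0
i=17: fresh scan; Z[17]=0

[18, 0, 0, 2, 0, 1, 0, 0, 1, 0, 0, 2, 0, 2, 0, 0, 0, 0]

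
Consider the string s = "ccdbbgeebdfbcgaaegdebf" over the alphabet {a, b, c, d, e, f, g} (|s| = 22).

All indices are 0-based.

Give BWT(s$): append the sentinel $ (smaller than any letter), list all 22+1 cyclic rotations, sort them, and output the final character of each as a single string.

rank  rotation                 last
    0  $ccdbbgeebdfbcgaaegdebf  f
    1  aaegdebf$ccdbbgeebdfbcg  g
    2  aegdebf$ccdbbgeebdfbcga  a
    3  bbgeebdfbcgaaegdebf$ccd  d
    4  bcgaaegdebf$ccdbbgeebdf  f
    5  bdfbcgaaegdebf$ccdbbgee  e
    6  bf$ccdbbgeebdfbcgaaegde  e
    7  bgeebdfbcgaaegdebf$ccdb  b
    8  ccdbbgeebdfbcgaaegdebf$  $
    9  cdbbgeebdfbcgaaegdebf$c  c
   10  cgaaegdebf$ccdbbgeebdfb  b
   11  dbbgeebdfbcgaaegdebf$cc  c
   12  debf$ccdbbgeebdfbcgaaeg  g
   13  dfbcgaaegdebf$ccdbbgeeb  b
   14  ebdfbcgaaegdebf$ccdbbge  e
   15  ebf$ccdbbgeebdfbcgaaegd  d
   16  eebdfbcgaaegdebf$ccdbbg  g
   17  egdebf$ccdbbgeebdfbcgaa  a
   18  f$ccdbbgeebdfbcgaaegdeb  b
   19  fbcgaaegdebf$ccdbbgeebd  d
   20  gaaegdebf$ccdbbgeebdfbc  c
   21  gdebf$ccdbbgeebdfbcgaae  e
   22  geebdfbcgaaegdebf$ccdbb  b

fgadfeeb$cbcgbedgabdceb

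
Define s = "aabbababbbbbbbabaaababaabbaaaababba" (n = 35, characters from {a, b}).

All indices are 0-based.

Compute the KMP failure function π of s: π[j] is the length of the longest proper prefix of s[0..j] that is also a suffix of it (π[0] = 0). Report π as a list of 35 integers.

[0, 1, 0, 0, 1, 0, 1, 0, 0, 0, 0, 0, 0, 0, 1, 0, 1, 2, 2, 3, 1, 0, 1, 2, 3, 4, 5, 2, 2, 2, 3, 1, 0, 0, 1]

π[0] = 0
j=1 s[j]='a': π[1]=1 (border 'a')
j=2 s[j]='b': k: 1→0; π[2]=0 (border '')
j=3 s[j]='b': π[3]=0 (border '')
j=4 s[j]='a': π[4]=1 (border 'a')
j=5 s[j]='b': k: 1→0; π[5]=0 (border '')
j=6 s[j]='a': π[6]=1 (border 'a')
j=7 s[j]='b': k: 1→0; π[7]=0 (border '')
j=8 s[j]='b': π[8]=0 (border '')
j=9 s[j]='b': π[9]=0 (border '')
j=10 s[j]='b': π[10]=0 (border '')
j=11 s[j]='b': π[11]=0 (border '')
j=12 s[j]='b': π[12]=0 (border '')
j=13 s[j]='b': π[13]=0 (border '')
j=14 s[j]='a': π[14]=1 (border 'a')
j=15 s[j]='b': k: 1→0; π[15]=0 (border '')
j=16 s[j]='a': π[16]=1 (border 'a')
j=17 s[j]='a': π[17]=2 (border 'aa')
j=18 s[j]='a': k: 2→1; π[18]=2 (border 'aa')
j=19 s[j]='b': π[19]=3 (border 'aab')
j=20 s[j]='a': k: 3→0; π[20]=1 (border 'a')
j=21 s[j]='b': k: 1→0; π[21]=0 (border '')
j=22 s[j]='a': π[22]=1 (border 'a')
j=23 s[j]='a': π[23]=2 (border 'aa')
j=24 s[j]='b': π[24]=3 (border 'aab')
j=25 s[j]='b': π[25]=4 (border 'aabb')
j=26 s[j]='a': π[26]=5 (border 'aabba')
j=27 s[j]='a': k: 5→1; π[27]=2 (border 'aa')
j=28 s[j]='a': k: 2→1; π[28]=2 (border 'aa')
j=29 s[j]='a': k: 2→1; π[29]=2 (border 'aa')
j=30 s[j]='b': π[30]=3 (border 'aab')
j=31 s[j]='a': k: 3→0; π[31]=1 (border 'a')
j=32 s[j]='b': k: 1→0; π[32]=0 (border '')
j=33 s[j]='b': π[33]=0 (border '')
j=34 s[j]='a': π[34]=1 (border 'a')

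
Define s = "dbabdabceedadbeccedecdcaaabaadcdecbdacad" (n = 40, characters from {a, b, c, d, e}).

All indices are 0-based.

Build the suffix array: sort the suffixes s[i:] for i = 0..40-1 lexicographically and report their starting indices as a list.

sorted suffixes:
  #0 SA[0]=23  'aaabaadcdecbdacad'
  #1 SA[1]=24  'aabaadcdecbdacad'
  #2 SA[2]=27  'aadcdecbdacad'
  #3 SA[3]=25  'abaadcdecbdacad'
  #4 SA[4]=5  'abceedadbeccedecdcaaabaadcdecbdacad'
  #5 SA[5]=2  'abdabceedadbeccedecdcaaabaadcdecbdacad'
  #6 SA[6]=36  'acad'
  #7 SA[7]=38  'ad'
  #8 SA[8]=11  'adbeccedecdcaaabaadcdecbdacad'
  #9 SA[9]=28  'adcdecbdacad'
  #10 SA[10]=26  'baadcdecbdacad'
  #11 SA[11]=1  'babdabceedadbeccedecdcaaabaadcdecbdacad'
  #12 SA[12]=6  'bceedadbeccedecdcaaabaadcdecbdacad'
  #13 SA[13]=3  'bdabceedadbeccedecdcaaabaadcdecbdacad'
  #14 SA[14]=34  'bdacad'
  #15 SA[15]=13  'beccedecdcaaabaadcdecbdacad'
  #16 SA[16]=22  'caaabaadcdecbdacad'
  #17 SA[17]=37  'cad'
  #18 SA[18]=33  'cbdacad'
  #19 SA[19]=15  'ccedecdcaaabaadcdecbdacad'
  #20 SA[20]=20  'cdcaaabaadcdecbdacad'
  #21 SA[21]=30  'cdecbdacad'
  #22 SA[22]=16  'cedecdcaaabaadcdecbdacad'
  #23 SA[23]=7  'ceedadbeccedecdcaaabaadcdecbdacad'
  #24 SA[24]=39  'd'
  #25 SA[25]=4  'dabceedadbeccedecdcaaabaadcdecbdacad'
  #26 SA[26]=35  'dacad'
  #27 SA[27]=10  'dadbeccedecdcaaabaadcdecbdacad'
  #28 SA[28]=0  'dbabdabceedadbeccedecdcaaabaadcdecbdacad'
  #29 SA[29]=12  'dbeccedecdcaaabaadcdecbdacad'
  #30 SA[30]=21  'dcaaabaadcdecbdacad'
  #31 SA[31]=29  'dcdecbdacad'
  #32 SA[32]=31  'decbdacad'
  #33 SA[33]=18  'decdcaaabaadcdecbdacad'
  #34 SA[34]=32  'ecbdacad'
  #35 SA[35]=14  'eccedecdcaaabaadcdecbdacad'
  #36 SA[36]=19  'ecdcaaabaadcdecbdacad'
  #37 SA[37]=9  'edadbeccedecdcaaabaadcdecbdacad'
  #38 SA[38]=17  'edecdcaaabaadcdecbdacad'
  #39 SA[39]=8  'eedadbeccedecdcaaabaadcdecbdacad'

[23, 24, 27, 25, 5, 2, 36, 38, 11, 28, 26, 1, 6, 3, 34, 13, 22, 37, 33, 15, 20, 30, 16, 7, 39, 4, 35, 10, 0, 12, 21, 29, 31, 18, 32, 14, 19, 9, 17, 8]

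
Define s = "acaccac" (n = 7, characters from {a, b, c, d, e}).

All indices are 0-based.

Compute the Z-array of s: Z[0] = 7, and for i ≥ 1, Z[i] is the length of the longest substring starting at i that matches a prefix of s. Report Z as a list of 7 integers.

[7, 0, 2, 0, 0, 2, 0]

Z[0]=7
i=1: fresh scan; Z[1]=0
i=2: fresh scan; Z[2]=2 scan→box=[2,4)
i=3: min(r-i=1, Z[1]=0)=0; Z[3]=0
i=4: fresh scan; Z[4]=0
i=5: fresh scan; Z[5]=2 scan→box=[5,7)
i=6: min(r-i=1, Z[1]=0)=0; Z[6]=0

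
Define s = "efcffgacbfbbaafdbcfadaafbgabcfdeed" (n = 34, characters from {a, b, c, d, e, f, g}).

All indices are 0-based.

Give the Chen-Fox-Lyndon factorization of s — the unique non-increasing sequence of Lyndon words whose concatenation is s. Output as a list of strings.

emit factor 1: 'ef' (i=0, period=2)
emit factor 2: 'cffg' (i=2, period=4)
emit factor 3: 'acbfbb' (i=6, period=6)
emit factor 4: 'aafdbcfad' (i=12, period=9)
emit factor 5: 'aafbgabcfdeed' (i=21, period=13)

["ef", "cffg", "acbfbb", "aafdbcfad", "aafbgabcfdeed"]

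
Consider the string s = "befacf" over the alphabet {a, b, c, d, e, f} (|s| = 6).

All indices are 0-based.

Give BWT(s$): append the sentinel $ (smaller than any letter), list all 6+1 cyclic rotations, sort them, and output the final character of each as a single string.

rank  rotation last
    0  $befacf  f
    1  acf$bef  f
    2  befacf$  $
    3  cf$befa  a
    4  efacf$b  b
    5  f$befac  c
    6  facf$be  e

ff$abce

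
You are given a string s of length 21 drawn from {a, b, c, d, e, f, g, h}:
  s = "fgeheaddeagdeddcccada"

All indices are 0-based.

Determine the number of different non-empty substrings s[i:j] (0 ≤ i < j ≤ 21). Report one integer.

sorted suffixes:
  #0 SA[0]=20  'a'
  #1 SA[1]=18  'ada'
  #2 SA[2]=5  'addeagdeddcccada'
  #3 SA[3]=9  'agdeddcccada'
  #4 SA[4]=17  'cada'
  #5 SA[5]=16  'ccada'
  #6 SA[6]=15  'cccada'
  #7 SA[7]=19  'da'
  #8 SA[8]=14  'dcccada'
  #9 SA[9]=13  'ddcccada'
  #10 SA[10]=6  'ddeagdeddcccada'
  #11 SA[11]=7  'deagdeddcccada'
  #12 SA[12]=11  'deddcccada'
  #13 SA[13]=4  'eaddeagdeddcccada'
  #14 SA[14]=8  'eagdeddcccada'
  #15 SA[15]=12  'eddcccada'
  #16 SA[16]=2  'eheaddeagdeddcccada'
  #17 SA[17]=0  'fgeheaddeagdeddcccada'
  #18 SA[18]=10  'gdeddcccada'
  #19 SA[19]=1  'geheaddeagdeddcccada'
  #20 SA[20]=3  'headdeagdeddcccada'

SA = [20, 18, 5, 9, 17, 16, 15, 19, 14, 13, 6, 7, 11, 4, 8, 12, 2, 0, 10, 1, 3]
rank  pair      lcp
   1  s[20:],s[18:]  1  'a'
   2  s[18:],s[5:]  2  'ad'
   3  s[5:],s[9:]  1  'a'
   4  s[9:],s[17:]  0  ''
   5  s[17:],s[16:]  1  'c'
   6  s[16:],s[15:]  2  'cc'
   7  s[15:],s[19:]  0  ''
   8  s[19:],s[14:]  1  'd'
   9  s[14:],s[13:]  1  'd'
  10  s[13:],s[6:]  2  'dd'
  11  s[6:],s[7:]  1  'd'
  12  s[7:],s[11:]  2  'de'
  13  s[11:],s[4:]  0  ''
  14  s[4:],s[8:]  2  'ea'
  15  s[8:],s[12:]  1  'e'
  16  s[12:],s[2:]  1  'e'
  17  s[2:],s[0:]  0  ''
  18  s[0:],s[10:]  0  ''
  19  s[10:],s[1:]  1  'g'
  20  s[1:],s[3:]  0  ''

n(n+1)/2 = 21·22/2 = 231
Σ LCP = 0 + 1 + 2 + 1 + 0 + 1 + 2 + 0 + 1 + 1 + 2 + 1 + 2 + 0 + 2 + 1 + 1 + 0 + 0 + 1 + 0 = 19
distinct = 231 − 19 = 212

212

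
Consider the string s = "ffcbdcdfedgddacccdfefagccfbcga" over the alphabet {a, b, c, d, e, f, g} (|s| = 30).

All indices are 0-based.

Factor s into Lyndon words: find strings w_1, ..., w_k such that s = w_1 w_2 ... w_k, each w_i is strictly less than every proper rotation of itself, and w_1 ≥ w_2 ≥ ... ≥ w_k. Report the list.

emit factor 1: 'f' (i=0, period=1)
emit factor 2: 'f' (i=1, period=1)
emit factor 3: 'c' (i=2, period=1)
emit factor 4: 'bdcdfedgdd' (i=3, period=10)
emit factor 5: 'acccdfefagccfbcg' (i=13, period=16)
emit factor 6: 'a' (i=29, period=1)

["f", "f", "c", "bdcdfedgdd", "acccdfefagccfbcg", "a"]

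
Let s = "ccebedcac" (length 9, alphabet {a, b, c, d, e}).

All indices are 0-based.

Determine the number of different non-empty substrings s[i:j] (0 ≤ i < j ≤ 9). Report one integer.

41

rank→(start, suffix):
  0 → (7, 'ac')
  1 → (3, 'bedcac')
  2 → (8, 'c')
  3 → (6, 'cac')
  4 → (0, 'ccebedcac')
  5 → (1, 'cebedcac')
  6 → (5, 'dcac')
  7 → (2, 'ebedcac')
  8 → (4, 'edcac')

SA = [7, 3, 8, 6, 0, 1, 5, 2, 4]
i: (SA[i-1],SA[i]) lcp shared
  1: (7,3) 0 ''
  2: (3,8) 0 ''
  3: (8,6) 1 'c'
  4: (6,0) 1 'c'
  5: (0,1) 1 'c'
  6: (1,5) 0 ''
  7: (5,2) 0 ''
  8: (2,4) 1 'e'

n(n+1)/2 = 9·10/2 = 45
Σ LCP = 0 + 0 + 0 + 1 + 1 + 1 + 0 + 0 + 1 = 4
distinct = 45 − 4 = 41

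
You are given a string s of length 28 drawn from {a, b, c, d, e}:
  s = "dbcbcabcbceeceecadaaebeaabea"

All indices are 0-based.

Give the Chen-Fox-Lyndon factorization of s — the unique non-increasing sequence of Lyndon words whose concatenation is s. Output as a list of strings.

emit factor 1: 'd' (i=0, period=1)
emit factor 2: 'bc' (i=1, period=2)
emit factor 3: 'bc' (i=3, period=2)
emit factor 4: 'abcbceeceecad' (i=5, period=13)
emit factor 5: 'aaebe' (i=18, period=5)
emit factor 6: 'aabe' (i=23, period=4)
emit factor 7: 'a' (i=27, period=1)

["d", "bc", "bc", "abcbceeceecad", "aaebe", "aabe", "a"]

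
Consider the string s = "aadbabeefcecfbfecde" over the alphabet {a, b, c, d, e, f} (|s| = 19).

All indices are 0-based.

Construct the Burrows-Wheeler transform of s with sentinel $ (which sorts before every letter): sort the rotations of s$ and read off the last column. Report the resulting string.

e$badafefeacdfcbeceb

rank  rotation              last
    0  $aadbabeefcecfbfecde  e
    1  aadbabeefcecfbfecde$  $
    2  abeefcecfbfecde$aadb  b
    3  adbabeefcecfbfecde$a  a
    4  babeefcecfbfecde$aad  d
    5  beefcecfbfecde$aadba  a
    6  bfecde$aadbabeefcecf  f
    7  cde$aadbabeefcecfbfe  e
    8  cecfbfecde$aadbabeef  f
    9  cfbfecde$aadbabeefce  e
   10  dbabeefcecfbfecde$aa  a
   11  de$aadbabeefcecfbfec  c
   12  e$aadbabeefcecfbfecd  d
   13  ecde$aadbabeefcecfbf  f
   14  ecfbfecde$aadbabeefc  c
   15  eefcecfbfecde$aadbab  b
   16  efcecfbfecde$aadbabe  e
   17  fbfecde$aadbabeefcec  c
   18  fcecfbfecde$aadbabee  e
   19  fecde$aadbabeefcecfb  b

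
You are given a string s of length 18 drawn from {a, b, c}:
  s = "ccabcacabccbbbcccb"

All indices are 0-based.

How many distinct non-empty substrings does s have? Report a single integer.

141

sorted suffixes:
  #0 SA[0]=2  'abcacabccbbbcccb'
  #1 SA[1]=7  'abccbbbcccb'
  #2 SA[2]=5  'acabccbbbcccb'
  #3 SA[3]=17  'b'
  #4 SA[4]=11  'bbbcccb'
  #5 SA[5]=12  'bbcccb'
  #6 SA[6]=3  'bcacabccbbbcccb'
  #7 SA[7]=8  'bccbbbcccb'
  #8 SA[8]=13  'bcccb'
  #9 SA[9]=1  'cabcacabccbbbcccb'
  #10 SA[10]=6  'cabccbbbcccb'
  #11 SA[11]=4  'cacabccbbbcccb'
  #12 SA[12]=16  'cb'
  #13 SA[13]=10  'cbbbcccb'
  #14 SA[14]=0  'ccabcacabccbbbcccb'
  #15 SA[15]=15  'ccb'
  #16 SA[16]=9  'ccbbbcccb'
  #17 SA[17]=14  'cccb'

SA = [2, 7, 5, 17, 11, 12, 3, 8, 13, 1, 6, 4, 16, 10, 0, 15, 9, 14]
[i] adj suffixes → lcp
  [1] 2/7 → 3 ('abc')
  [2] 7/5 → 1 ('a')
  [3] 5/17 → 0 ('')
  [4] 17/11 → 1 ('b')
  [5] 11/12 → 2 ('bb')
  [6] 12/3 → 1 ('b')
  [7] 3/8 → 2 ('bc')
  [8] 8/13 → 3 ('bcc')
  [9] 13/1 → 0 ('')
  [10] 1/6 → 4 ('cabc')
  [11] 6/4 → 2 ('ca')
  [12] 4/16 → 1 ('c')
  [13] 16/10 → 2 ('cb')
  [14] 10/0 → 1 ('c')
  [15] 0/15 → 2 ('cc')
  [16] 15/9 → 3 ('ccb')
  [17] 9/14 → 2 ('cc')

n(n+1)/2 = 18·19/2 = 171
Σ LCP = 0 + 3 + 1 + 0 + 1 + 2 + 1 + 2 + 3 + 0 + 4 + 2 + 1 + 2 + 1 + 2 + 3 + 2 = 30
distinct = 171 − 30 = 141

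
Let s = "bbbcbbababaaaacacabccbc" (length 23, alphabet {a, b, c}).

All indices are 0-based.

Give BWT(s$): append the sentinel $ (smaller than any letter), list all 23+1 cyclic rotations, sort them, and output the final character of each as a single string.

rank  rotation                  last
    0  $bbbcbbababaaaacacabccbc  c
    1  aaaacacabccbc$bbbcbbabab  b
    2  aaacacabccbc$bbbcbbababa  a
    3  aacacabccbc$bbbcbbababaa  a
    4  abaaaacacabccbc$bbbcbbab  b
    5  ababaaaacacabccbc$bbbcbb  b
    6  abccbc$bbbcbbababaaaacac  c
    7  acabccbc$bbbcbbababaaaac  c
    8  acacabccbc$bbbcbbababaaa  a
    9  baaaacacabccbc$bbbcbbaba  a
   10  babaaaacacabccbc$bbbcbba  a
   11  bababaaaacacabccbc$bbbcb  b
   12  bbababaaaacacabccbc$bbbc  c
   13  bbbcbbababaaaacacabccbc$  $
   14  bbcbbababaaaacacabccbc$b  b
   15  bc$bbbcbbababaaaacacabcc  c
   16  bcbbababaaaacacabccbc$bb  b
   17  bccbc$bbbcbbababaaaacaca  a
   18  c$bbbcbbababaaaacacabccb  b
   19  cabccbc$bbbcbbababaaaaca  a
   20  cacabccbc$bbbcbbababaaaa  a
   21  cbbababaaaacacabccbc$bbb  b
   22  cbc$bbbcbbababaaaacacabc  c
   23  ccbc$bbbcbbababaaaacacab  b

cbaabbccaaabc$bcbabaabcb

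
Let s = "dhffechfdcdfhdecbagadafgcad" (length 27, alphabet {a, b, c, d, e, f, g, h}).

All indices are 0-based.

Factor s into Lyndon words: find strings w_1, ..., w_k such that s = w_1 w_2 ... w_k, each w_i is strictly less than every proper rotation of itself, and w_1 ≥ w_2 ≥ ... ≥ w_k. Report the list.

["dhffe", "chfd", "cdfhde", "c", "b", "ag", "adafgc", "ad"]

emit factor 1: 'dhffe' (i=0, period=5)
emit factor 2: 'chfd' (i=5, period=4)
emit factor 3: 'cdfhde' (i=9, period=6)
emit factor 4: 'c' (i=15, period=1)
emit factor 5: 'b' (i=16, period=1)
emit factor 6: 'ag' (i=17, period=2)
emit factor 7: 'adafgc' (i=19, period=6)
emit factor 8: 'ad' (i=25, period=2)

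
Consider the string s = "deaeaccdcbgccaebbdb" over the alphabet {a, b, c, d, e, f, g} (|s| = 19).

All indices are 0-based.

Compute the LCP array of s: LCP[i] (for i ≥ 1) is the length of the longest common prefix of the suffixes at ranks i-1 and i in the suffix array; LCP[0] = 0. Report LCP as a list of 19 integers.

rank→(start, suffix):
  0 → (4, 'accdcbgccaebbdb')
  1 → (2, 'aeaccdcbgccaebbdb')
  2 → (13, 'aebbdb')
  3 → (18, 'b')
  4 → (15, 'bbdb')
  5 → (16, 'bdb')
  6 → (9, 'bgccaebbdb')
  7 → (12, 'caebbdb')
  8 → (8, 'cbgccaebbdb')
  9 → (11, 'ccaebbdb')
  10 → (5, 'ccdcbgccaebbdb')
  11 → (6, 'cdcbgccaebbdb')
  12 → (17, 'db')
  13 → (7, 'dcbgccaebbdb')
  14 → (0, 'deaeaccdcbgccaebbdb')
  15 → (3, 'eaccdcbgccaebbdb')
  16 → (1, 'eaeaccdcbgccaebbdb')
  17 → (14, 'ebbdb')
  18 → (10, 'gccaebbdb')

SA = [4, 2, 13, 18, 15, 16, 9, 12, 8, 11, 5, 6, 17, 7, 0, 3, 1, 14, 10]
i: (SA[i-1],SA[i]) lcp shared
  1: (4,2) 1 'a'
  2: (2,13) 2 'ae'
  3: (13,18) 0 ''
  4: (18,15) 1 'b'
  5: (15,16) 1 'b'
  6: (16,9) 1 'b'
  7: (9,12) 0 ''
  8: (12,8) 1 'c'
  9: (8,11) 1 'c'
  10: (11,5) 2 'cc'
  11: (5,6) 1 'c'
  12: (6,17) 0 ''
  13: (17,7) 1 'd'
  14: (7,0) 1 'd'
  15: (0,3) 0 ''
  16: (3,1) 2 'ea'
  17: (1,14) 1 'e'
  18: (14,10) 0 ''

[0, 1, 2, 0, 1, 1, 1, 0, 1, 1, 2, 1, 0, 1, 1, 0, 2, 1, 0]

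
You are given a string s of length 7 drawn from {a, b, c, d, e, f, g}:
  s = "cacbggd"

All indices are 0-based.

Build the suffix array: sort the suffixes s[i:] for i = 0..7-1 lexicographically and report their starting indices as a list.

sorted suffixes:
  #0 SA[0]=1  'acbggd'
  #1 SA[1]=3  'bggd'
  #2 SA[2]=0  'cacbggd'
  #3 SA[3]=2  'cbggd'
  #4 SA[4]=6  'd'
  #5 SA[5]=5  'gd'
  #6 SA[6]=4  'ggd'

[1, 3, 0, 2, 6, 5, 4]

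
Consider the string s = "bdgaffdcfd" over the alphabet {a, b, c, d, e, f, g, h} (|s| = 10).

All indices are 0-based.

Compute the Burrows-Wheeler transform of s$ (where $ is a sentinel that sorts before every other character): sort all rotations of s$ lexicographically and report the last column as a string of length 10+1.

rank  rotation     last
    0  $bdgaffdcfd  d
    1  affdcfd$bdg  g
    2  bdgaffdcfd$  $
    3  cfd$bdgaffd  d
    4  d$bdgaffdcf  f
    5  dcfd$bdgaff  f
    6  dgaffdcfd$b  b
    7  fd$bdgaffdc  c
    8  fdcfd$bdgaf  f
    9  ffdcfd$bdga  a
   10  gaffdcfd$bd  d

dg$dffbcfad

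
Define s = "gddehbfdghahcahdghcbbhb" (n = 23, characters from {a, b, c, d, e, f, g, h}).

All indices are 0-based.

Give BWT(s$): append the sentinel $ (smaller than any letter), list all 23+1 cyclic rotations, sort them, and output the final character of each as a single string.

rank  rotation                  last
    0  $gddehbfdghahcahdghcbbhb  b
    1  ahcahdghcbbhb$gddehbfdgh  h
    2  ahdghcbbhb$gddehbfdghahc  c
    3  b$gddehbfdghahcahdghcbbh  h
    4  bbhb$gddehbfdghahcahdghc  c
    5  bfdghahcahdghcbbhb$gddeh  h
    6  bhb$gddehbfdghahcahdghcb  b
    7  cahdghcbbhb$gddehbfdghah  h
    8  cbbhb$gddehbfdghahcahdgh  h
    9  ddehbfdghahcahdghcbbhb$g  g
   10  dehbfdghahcahdghcbbhb$gd  d
   11  dghahcahdghcbbhb$gddehbf  f
   12  dghcbbhb$gddehbfdghahcah  h
   13  ehbfdghahcahdghcbbhb$gdd  d
   14  fdghahcahdghcbbhb$gddehb  b
   15  gddehbfdghahcahdghcbbhb$  $
   16  ghahcahdghcbbhb$gddehbfd  d
   17  ghcbbhb$gddehbfdghahcahd  d
   18  hahcahdghcbbhb$gddehbfdg  g
   19  hb$gddehbfdghahcahdghcbb  b
   20  hbfdghahcahdghcbbhb$gdde  e
   21  hcahdghcbbhb$gddehbfdgha  a
   22  hcbbhb$gddehbfdghahcahdg  g
   23  hdghcbbhb$gddehbfdghahca  a

bhchchbhhgdfhdb$ddgbeaga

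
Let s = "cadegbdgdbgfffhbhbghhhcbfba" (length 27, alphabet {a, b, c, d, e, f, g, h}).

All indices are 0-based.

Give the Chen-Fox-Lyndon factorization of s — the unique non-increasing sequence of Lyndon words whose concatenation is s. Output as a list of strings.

emit factor 1: 'c' (i=0, period=1)
emit factor 2: 'adegbdgdbgfffhbhbghhhcbfb' (i=1, period=25)
emit factor 3: 'a' (i=26, period=1)

["c", "adegbdgdbgfffhbhbghhhcbfb", "a"]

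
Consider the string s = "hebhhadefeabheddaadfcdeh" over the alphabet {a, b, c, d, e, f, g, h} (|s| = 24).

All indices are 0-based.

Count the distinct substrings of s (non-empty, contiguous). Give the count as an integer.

279

rank | idx | suffix
   0 |  16 | aadfcdeh
   1 |  10 | abheddaadfcdeh
   2 |   5 | adefeabheddaadfcdeh
   3 |  17 | adfcdeh
   4 |  11 | bheddaadfcdeh
   5 |   2 | bhhadefeabheddaadfcdeh
   6 |  20 | cdeh
   7 |  15 | daadfcdeh
   8 |  14 | ddaadfcdeh
   9 |   6 | defeabheddaadfcdeh
  10 |  21 | deh
  11 |  18 | dfcdeh
  12 |   9 | eabheddaadfcdeh
  13 |   1 | ebhhadefeabheddaadfcdeh
  14 |  13 | eddaadfcdeh
  15 |   7 | efeabheddaadfcdeh
  16 |  22 | eh
  17 |  19 | fcdeh
  18 |   8 | feabheddaadfcdeh
  19 |  23 | h
  20 |   4 | hadefeabheddaadfcdeh
  21 |   0 | hebhhadefeabheddaadfcdeh
  22 |  12 | heddaadfcdeh
  23 |   3 | hhadefeabheddaadfcdeh

SA = [16, 10, 5, 17, 11, 2, 20, 15, 14, 6, 21, 18, 9, 1, 13, 7, 22, 19, 8, 23, 4, 0, 12, 3]
rank  pair      lcp
   1  s[16:],s[10:]  1  'a'
   2  s[10:],s[5:]  1  'a'
   3  s[5:],s[17:]  2  'ad'
   4  s[17:],s[11:]  0  ''
   5  s[11:],s[2:]  2  'bh'
   6  s[2:],s[20:]  0  ''
   7  s[20:],s[15:]  0  ''
   8  s[15:],s[14:]  1  'd'
   9  s[14:],s[6:]  1  'd'
  10  s[6:],s[21:]  2  'de'
  11  s[21:],s[18:]  1  'd'
  12  s[18:],s[9:]  0  ''
  13  s[9:],s[1:]  1  'e'
  14  s[1:],s[13:]  1  'e'
  15  s[13:],s[7:]  1  'e'
  16  s[7:],s[22:]  1  'e'
  17  s[22:],s[19:]  0  ''
  18  s[19:],s[8:]  1  'f'
  19  s[8:],s[23:]  0  ''
  20  s[23:],s[4:]  1  'h'
  21  s[4:],s[0:]  1  'h'
  22  s[0:],s[12:]  2  'he'
  23  s[12:],s[3:]  1  'h'

n(n+1)/2 = 24·25/2 = 300
Σ LCP = 0 + 1 + 1 + 2 + 0 + 2 + 0 + 0 + 1 + 1 + 2 + 1 + 0 + 1 + 1 + 1 + 1 + 0 + 1 + 0 + 1 + 1 + 2 + 1 = 21
distinct = 300 − 21 = 279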